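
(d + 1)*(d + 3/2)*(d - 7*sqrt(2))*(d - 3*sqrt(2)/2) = d^4 - 17*sqrt(2)*d^3/2 + 5*d^3/2 - 85*sqrt(2)*d^2/4 + 45*d^2/2 - 51*sqrt(2)*d/4 + 105*d/2 + 63/2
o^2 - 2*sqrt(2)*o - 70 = (o - 7*sqrt(2))*(o + 5*sqrt(2))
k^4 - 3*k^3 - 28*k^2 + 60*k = k*(k - 6)*(k - 2)*(k + 5)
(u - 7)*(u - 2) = u^2 - 9*u + 14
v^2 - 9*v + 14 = (v - 7)*(v - 2)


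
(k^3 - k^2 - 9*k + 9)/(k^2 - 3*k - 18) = (k^2 - 4*k + 3)/(k - 6)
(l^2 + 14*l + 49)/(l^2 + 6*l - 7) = (l + 7)/(l - 1)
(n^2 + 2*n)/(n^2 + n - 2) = n/(n - 1)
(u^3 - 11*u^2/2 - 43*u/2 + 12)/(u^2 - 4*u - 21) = (u^2 - 17*u/2 + 4)/(u - 7)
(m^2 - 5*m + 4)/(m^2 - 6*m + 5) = (m - 4)/(m - 5)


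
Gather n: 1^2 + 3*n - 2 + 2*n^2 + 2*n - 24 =2*n^2 + 5*n - 25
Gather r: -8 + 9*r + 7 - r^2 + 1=-r^2 + 9*r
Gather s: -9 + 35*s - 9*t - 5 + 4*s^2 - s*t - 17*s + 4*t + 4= 4*s^2 + s*(18 - t) - 5*t - 10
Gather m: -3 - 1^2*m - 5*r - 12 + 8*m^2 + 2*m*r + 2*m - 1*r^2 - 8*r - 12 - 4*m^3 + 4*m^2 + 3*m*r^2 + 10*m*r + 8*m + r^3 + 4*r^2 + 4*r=-4*m^3 + 12*m^2 + m*(3*r^2 + 12*r + 9) + r^3 + 3*r^2 - 9*r - 27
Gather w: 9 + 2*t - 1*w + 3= 2*t - w + 12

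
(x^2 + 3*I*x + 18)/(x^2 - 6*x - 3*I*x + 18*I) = (x + 6*I)/(x - 6)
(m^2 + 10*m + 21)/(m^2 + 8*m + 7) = (m + 3)/(m + 1)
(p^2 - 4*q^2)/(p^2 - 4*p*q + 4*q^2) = (p + 2*q)/(p - 2*q)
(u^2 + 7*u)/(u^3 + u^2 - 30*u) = (u + 7)/(u^2 + u - 30)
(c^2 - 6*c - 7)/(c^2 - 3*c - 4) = (c - 7)/(c - 4)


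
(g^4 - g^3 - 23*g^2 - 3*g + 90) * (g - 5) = g^5 - 6*g^4 - 18*g^3 + 112*g^2 + 105*g - 450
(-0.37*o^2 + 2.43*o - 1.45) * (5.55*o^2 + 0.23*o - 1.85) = -2.0535*o^4 + 13.4014*o^3 - 6.8041*o^2 - 4.829*o + 2.6825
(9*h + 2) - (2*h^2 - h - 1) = -2*h^2 + 10*h + 3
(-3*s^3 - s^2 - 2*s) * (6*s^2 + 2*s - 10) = -18*s^5 - 12*s^4 + 16*s^3 + 6*s^2 + 20*s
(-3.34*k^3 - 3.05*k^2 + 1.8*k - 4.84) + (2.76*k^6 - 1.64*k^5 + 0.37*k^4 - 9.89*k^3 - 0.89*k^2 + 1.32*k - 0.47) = 2.76*k^6 - 1.64*k^5 + 0.37*k^4 - 13.23*k^3 - 3.94*k^2 + 3.12*k - 5.31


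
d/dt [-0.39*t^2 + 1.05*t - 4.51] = 1.05 - 0.78*t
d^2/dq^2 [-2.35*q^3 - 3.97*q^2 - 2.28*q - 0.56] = -14.1*q - 7.94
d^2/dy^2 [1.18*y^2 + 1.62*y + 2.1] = 2.36000000000000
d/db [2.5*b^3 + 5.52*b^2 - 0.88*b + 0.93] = 7.5*b^2 + 11.04*b - 0.88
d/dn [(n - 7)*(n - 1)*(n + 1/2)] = 3*n^2 - 15*n + 3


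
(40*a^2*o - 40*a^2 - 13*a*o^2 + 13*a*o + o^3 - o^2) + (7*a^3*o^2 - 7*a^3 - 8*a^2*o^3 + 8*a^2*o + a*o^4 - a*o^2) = 7*a^3*o^2 - 7*a^3 - 8*a^2*o^3 + 48*a^2*o - 40*a^2 + a*o^4 - 14*a*o^2 + 13*a*o + o^3 - o^2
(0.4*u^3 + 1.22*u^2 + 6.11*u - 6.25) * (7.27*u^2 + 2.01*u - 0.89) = 2.908*u^5 + 9.6734*u^4 + 46.5159*u^3 - 34.2422*u^2 - 18.0004*u + 5.5625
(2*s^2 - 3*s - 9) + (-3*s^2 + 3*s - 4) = -s^2 - 13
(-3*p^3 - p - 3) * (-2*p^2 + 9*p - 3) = 6*p^5 - 27*p^4 + 11*p^3 - 3*p^2 - 24*p + 9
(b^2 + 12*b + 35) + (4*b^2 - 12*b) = 5*b^2 + 35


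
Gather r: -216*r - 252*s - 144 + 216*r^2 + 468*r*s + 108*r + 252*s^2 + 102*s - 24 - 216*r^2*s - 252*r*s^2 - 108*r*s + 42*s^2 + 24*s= r^2*(216 - 216*s) + r*(-252*s^2 + 360*s - 108) + 294*s^2 - 126*s - 168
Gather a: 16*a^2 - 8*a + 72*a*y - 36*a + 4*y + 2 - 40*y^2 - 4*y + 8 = 16*a^2 + a*(72*y - 44) - 40*y^2 + 10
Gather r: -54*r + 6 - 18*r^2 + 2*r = -18*r^2 - 52*r + 6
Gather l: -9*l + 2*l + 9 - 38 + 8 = -7*l - 21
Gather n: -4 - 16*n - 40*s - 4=-16*n - 40*s - 8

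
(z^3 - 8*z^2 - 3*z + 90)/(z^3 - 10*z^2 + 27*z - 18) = (z^2 - 2*z - 15)/(z^2 - 4*z + 3)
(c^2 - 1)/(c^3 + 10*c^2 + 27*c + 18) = (c - 1)/(c^2 + 9*c + 18)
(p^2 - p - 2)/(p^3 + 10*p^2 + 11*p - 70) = (p + 1)/(p^2 + 12*p + 35)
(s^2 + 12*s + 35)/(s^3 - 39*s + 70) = (s + 5)/(s^2 - 7*s + 10)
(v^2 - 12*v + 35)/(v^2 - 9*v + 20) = (v - 7)/(v - 4)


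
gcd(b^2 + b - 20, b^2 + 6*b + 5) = b + 5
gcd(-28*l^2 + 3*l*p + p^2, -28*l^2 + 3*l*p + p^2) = -28*l^2 + 3*l*p + p^2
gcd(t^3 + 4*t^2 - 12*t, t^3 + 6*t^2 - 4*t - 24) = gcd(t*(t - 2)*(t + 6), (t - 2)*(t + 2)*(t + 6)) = t^2 + 4*t - 12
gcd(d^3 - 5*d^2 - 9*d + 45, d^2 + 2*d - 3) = d + 3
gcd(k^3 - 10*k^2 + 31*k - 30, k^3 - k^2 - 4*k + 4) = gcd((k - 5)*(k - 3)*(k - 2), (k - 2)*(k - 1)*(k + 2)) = k - 2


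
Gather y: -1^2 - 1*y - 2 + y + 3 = 0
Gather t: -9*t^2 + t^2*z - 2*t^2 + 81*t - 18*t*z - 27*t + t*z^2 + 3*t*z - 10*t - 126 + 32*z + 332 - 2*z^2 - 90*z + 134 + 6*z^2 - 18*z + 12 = t^2*(z - 11) + t*(z^2 - 15*z + 44) + 4*z^2 - 76*z + 352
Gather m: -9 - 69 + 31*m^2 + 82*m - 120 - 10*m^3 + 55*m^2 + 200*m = -10*m^3 + 86*m^2 + 282*m - 198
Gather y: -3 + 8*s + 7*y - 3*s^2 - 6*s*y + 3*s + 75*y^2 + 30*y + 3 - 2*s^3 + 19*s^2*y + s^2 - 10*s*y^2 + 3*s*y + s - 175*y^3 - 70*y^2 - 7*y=-2*s^3 - 2*s^2 + 12*s - 175*y^3 + y^2*(5 - 10*s) + y*(19*s^2 - 3*s + 30)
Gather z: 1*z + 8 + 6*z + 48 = 7*z + 56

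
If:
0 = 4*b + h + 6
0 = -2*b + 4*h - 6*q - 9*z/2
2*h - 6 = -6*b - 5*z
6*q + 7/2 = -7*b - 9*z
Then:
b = -43/92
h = -95/23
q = -949/184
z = 157/46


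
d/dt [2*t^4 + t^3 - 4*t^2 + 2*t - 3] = 8*t^3 + 3*t^2 - 8*t + 2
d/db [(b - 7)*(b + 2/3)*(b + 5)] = 3*b^2 - 8*b/3 - 109/3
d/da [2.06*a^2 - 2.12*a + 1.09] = 4.12*a - 2.12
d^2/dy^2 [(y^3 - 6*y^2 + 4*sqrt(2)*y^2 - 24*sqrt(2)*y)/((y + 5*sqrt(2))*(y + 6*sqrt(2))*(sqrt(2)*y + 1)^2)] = 4*(y^7 - 18*y^6 + 11*sqrt(2)*y^6 - 342*sqrt(2)*y^5 + 18*y^5 - 5148*y^4 - 650*sqrt(2)*y^4 - 18999*sqrt(2)*y^3 - 6929*y^3 - 62100*y^2 - 15210*sqrt(2)*y^2 - 23400*y + 720*sqrt(2)*y + 7200*sqrt(2) + 177840)/(4*y^10 + 140*sqrt(2)*y^9 + 4164*y^8 + 34136*sqrt(2)*y^7 + 334529*y^6 + 993201*sqrt(2)*y^5 + 3471002*y^4 + 3377662*sqrt(2)*y^3 + 3596760*y^2 + 982800*sqrt(2)*y + 216000)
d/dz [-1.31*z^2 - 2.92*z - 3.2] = -2.62*z - 2.92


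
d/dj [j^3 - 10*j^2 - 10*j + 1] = 3*j^2 - 20*j - 10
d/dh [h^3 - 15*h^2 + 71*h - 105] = 3*h^2 - 30*h + 71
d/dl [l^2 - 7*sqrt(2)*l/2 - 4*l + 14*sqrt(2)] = 2*l - 7*sqrt(2)/2 - 4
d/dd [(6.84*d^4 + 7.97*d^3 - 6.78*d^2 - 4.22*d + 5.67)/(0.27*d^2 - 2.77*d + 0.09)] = (3.6936*d^5 - 54.6885*d^4 - 41.6914*d^3 + 22.0719*d^2 - 4.2822*d + 15.3261)/(0.0729*d^4 - 1.4958*d^3 + 7.7215*d^2 - 0.4986*d + 0.0081)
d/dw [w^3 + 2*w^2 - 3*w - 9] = 3*w^2 + 4*w - 3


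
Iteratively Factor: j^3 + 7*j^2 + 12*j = (j + 4)*(j^2 + 3*j) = (j + 3)*(j + 4)*(j)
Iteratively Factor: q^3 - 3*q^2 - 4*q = (q - 4)*(q^2 + q) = q*(q - 4)*(q + 1)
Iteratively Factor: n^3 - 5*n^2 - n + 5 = (n - 1)*(n^2 - 4*n - 5) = (n - 1)*(n + 1)*(n - 5)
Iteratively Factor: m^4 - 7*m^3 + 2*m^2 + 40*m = (m - 4)*(m^3 - 3*m^2 - 10*m) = (m - 5)*(m - 4)*(m^2 + 2*m) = m*(m - 5)*(m - 4)*(m + 2)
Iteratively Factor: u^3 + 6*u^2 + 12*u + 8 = (u + 2)*(u^2 + 4*u + 4) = (u + 2)^2*(u + 2)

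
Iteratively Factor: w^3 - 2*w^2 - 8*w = (w - 4)*(w^2 + 2*w) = w*(w - 4)*(w + 2)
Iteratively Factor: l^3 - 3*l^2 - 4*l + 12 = (l - 3)*(l^2 - 4) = (l - 3)*(l - 2)*(l + 2)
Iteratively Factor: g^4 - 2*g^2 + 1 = (g - 1)*(g^3 + g^2 - g - 1) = (g - 1)^2*(g^2 + 2*g + 1) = (g - 1)^2*(g + 1)*(g + 1)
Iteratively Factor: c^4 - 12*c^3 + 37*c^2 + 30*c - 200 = (c - 5)*(c^3 - 7*c^2 + 2*c + 40) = (c - 5)^2*(c^2 - 2*c - 8) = (c - 5)^2*(c + 2)*(c - 4)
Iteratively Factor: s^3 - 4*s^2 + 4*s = (s - 2)*(s^2 - 2*s) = (s - 2)^2*(s)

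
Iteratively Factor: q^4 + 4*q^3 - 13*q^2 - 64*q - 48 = (q + 1)*(q^3 + 3*q^2 - 16*q - 48) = (q + 1)*(q + 3)*(q^2 - 16) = (q - 4)*(q + 1)*(q + 3)*(q + 4)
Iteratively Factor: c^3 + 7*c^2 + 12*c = (c + 4)*(c^2 + 3*c) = c*(c + 4)*(c + 3)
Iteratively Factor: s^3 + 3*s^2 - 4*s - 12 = (s + 2)*(s^2 + s - 6) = (s + 2)*(s + 3)*(s - 2)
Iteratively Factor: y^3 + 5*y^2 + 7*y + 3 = (y + 3)*(y^2 + 2*y + 1) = (y + 1)*(y + 3)*(y + 1)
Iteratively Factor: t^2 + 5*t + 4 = (t + 4)*(t + 1)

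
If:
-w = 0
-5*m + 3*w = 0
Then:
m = 0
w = 0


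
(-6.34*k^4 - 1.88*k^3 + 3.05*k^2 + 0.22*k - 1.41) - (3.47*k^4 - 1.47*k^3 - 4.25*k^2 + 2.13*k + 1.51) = -9.81*k^4 - 0.41*k^3 + 7.3*k^2 - 1.91*k - 2.92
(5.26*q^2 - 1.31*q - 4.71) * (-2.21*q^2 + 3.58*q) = -11.6246*q^4 + 21.7259*q^3 + 5.7193*q^2 - 16.8618*q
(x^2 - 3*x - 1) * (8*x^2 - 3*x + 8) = 8*x^4 - 27*x^3 + 9*x^2 - 21*x - 8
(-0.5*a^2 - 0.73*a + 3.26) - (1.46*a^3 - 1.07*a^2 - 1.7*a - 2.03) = -1.46*a^3 + 0.57*a^2 + 0.97*a + 5.29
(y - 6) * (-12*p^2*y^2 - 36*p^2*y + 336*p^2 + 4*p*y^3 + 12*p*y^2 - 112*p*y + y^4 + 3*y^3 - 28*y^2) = -12*p^2*y^3 + 36*p^2*y^2 + 552*p^2*y - 2016*p^2 + 4*p*y^4 - 12*p*y^3 - 184*p*y^2 + 672*p*y + y^5 - 3*y^4 - 46*y^3 + 168*y^2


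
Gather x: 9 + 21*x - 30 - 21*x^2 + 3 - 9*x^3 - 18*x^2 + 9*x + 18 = -9*x^3 - 39*x^2 + 30*x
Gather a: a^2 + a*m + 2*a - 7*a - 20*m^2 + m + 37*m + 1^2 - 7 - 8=a^2 + a*(m - 5) - 20*m^2 + 38*m - 14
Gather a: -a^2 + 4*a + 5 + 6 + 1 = -a^2 + 4*a + 12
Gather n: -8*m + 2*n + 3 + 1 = -8*m + 2*n + 4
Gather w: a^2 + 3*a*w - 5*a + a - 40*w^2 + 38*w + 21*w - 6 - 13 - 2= a^2 - 4*a - 40*w^2 + w*(3*a + 59) - 21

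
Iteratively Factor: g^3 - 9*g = (g - 3)*(g^2 + 3*g) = (g - 3)*(g + 3)*(g)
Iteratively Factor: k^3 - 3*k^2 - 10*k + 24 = (k + 3)*(k^2 - 6*k + 8) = (k - 4)*(k + 3)*(k - 2)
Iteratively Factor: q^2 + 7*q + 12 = (q + 4)*(q + 3)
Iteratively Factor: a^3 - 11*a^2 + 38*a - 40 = (a - 2)*(a^2 - 9*a + 20) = (a - 5)*(a - 2)*(a - 4)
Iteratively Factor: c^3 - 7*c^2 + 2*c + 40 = (c + 2)*(c^2 - 9*c + 20) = (c - 5)*(c + 2)*(c - 4)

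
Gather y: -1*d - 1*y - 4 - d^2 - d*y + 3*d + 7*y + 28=-d^2 + 2*d + y*(6 - d) + 24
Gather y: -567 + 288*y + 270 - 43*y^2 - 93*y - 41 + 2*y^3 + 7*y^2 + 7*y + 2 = 2*y^3 - 36*y^2 + 202*y - 336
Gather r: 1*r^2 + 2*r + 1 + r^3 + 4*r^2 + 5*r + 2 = r^3 + 5*r^2 + 7*r + 3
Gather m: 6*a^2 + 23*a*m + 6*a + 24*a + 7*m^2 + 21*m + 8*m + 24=6*a^2 + 30*a + 7*m^2 + m*(23*a + 29) + 24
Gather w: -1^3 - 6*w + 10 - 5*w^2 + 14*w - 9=-5*w^2 + 8*w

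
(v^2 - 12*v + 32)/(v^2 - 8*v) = (v - 4)/v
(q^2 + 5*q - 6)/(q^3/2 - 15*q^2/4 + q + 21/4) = 4*(q^2 + 5*q - 6)/(2*q^3 - 15*q^2 + 4*q + 21)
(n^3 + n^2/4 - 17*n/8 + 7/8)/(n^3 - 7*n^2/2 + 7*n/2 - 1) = (n + 7/4)/(n - 2)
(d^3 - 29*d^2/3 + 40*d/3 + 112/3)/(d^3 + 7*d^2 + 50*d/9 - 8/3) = 3*(d^2 - 11*d + 28)/(3*d^2 + 17*d - 6)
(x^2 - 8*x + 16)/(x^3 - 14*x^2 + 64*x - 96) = 1/(x - 6)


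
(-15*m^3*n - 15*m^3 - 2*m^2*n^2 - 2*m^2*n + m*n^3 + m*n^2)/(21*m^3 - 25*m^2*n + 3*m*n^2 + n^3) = m*(-15*m^2*n - 15*m^2 - 2*m*n^2 - 2*m*n + n^3 + n^2)/(21*m^3 - 25*m^2*n + 3*m*n^2 + n^3)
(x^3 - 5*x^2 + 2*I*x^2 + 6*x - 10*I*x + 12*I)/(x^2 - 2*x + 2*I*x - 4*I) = x - 3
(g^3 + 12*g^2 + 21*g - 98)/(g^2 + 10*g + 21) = (g^2 + 5*g - 14)/(g + 3)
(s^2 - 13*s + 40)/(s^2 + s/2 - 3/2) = 2*(s^2 - 13*s + 40)/(2*s^2 + s - 3)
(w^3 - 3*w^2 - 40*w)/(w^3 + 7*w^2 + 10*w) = (w - 8)/(w + 2)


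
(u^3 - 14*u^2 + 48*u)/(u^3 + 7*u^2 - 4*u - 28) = u*(u^2 - 14*u + 48)/(u^3 + 7*u^2 - 4*u - 28)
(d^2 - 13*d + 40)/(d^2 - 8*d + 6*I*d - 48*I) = (d - 5)/(d + 6*I)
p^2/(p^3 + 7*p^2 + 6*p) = p/(p^2 + 7*p + 6)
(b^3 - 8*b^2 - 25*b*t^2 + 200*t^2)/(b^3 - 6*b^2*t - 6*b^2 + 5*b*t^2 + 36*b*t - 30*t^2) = (-b^2 - 5*b*t + 8*b + 40*t)/(-b^2 + b*t + 6*b - 6*t)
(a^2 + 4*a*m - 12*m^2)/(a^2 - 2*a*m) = (a + 6*m)/a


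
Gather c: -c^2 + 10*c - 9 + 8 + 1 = -c^2 + 10*c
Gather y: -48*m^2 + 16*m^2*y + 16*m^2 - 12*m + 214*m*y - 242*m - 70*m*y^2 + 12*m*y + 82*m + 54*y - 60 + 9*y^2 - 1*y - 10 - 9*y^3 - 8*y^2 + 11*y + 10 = -32*m^2 - 172*m - 9*y^3 + y^2*(1 - 70*m) + y*(16*m^2 + 226*m + 64) - 60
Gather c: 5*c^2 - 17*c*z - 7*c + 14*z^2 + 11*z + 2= 5*c^2 + c*(-17*z - 7) + 14*z^2 + 11*z + 2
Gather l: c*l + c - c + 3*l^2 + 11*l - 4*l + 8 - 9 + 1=3*l^2 + l*(c + 7)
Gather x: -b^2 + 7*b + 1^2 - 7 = -b^2 + 7*b - 6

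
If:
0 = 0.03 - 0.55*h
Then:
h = 0.05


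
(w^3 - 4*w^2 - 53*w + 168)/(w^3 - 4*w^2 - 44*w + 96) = (w^2 + 4*w - 21)/(w^2 + 4*w - 12)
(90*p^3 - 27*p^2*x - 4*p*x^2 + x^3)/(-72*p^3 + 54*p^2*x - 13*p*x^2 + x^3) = (5*p + x)/(-4*p + x)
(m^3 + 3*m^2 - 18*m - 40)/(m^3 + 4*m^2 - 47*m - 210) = (m^2 - 2*m - 8)/(m^2 - m - 42)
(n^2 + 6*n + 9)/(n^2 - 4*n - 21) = (n + 3)/(n - 7)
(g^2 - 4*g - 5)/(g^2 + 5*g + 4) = (g - 5)/(g + 4)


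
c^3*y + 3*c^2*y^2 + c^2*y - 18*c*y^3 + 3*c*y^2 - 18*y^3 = (c - 3*y)*(c + 6*y)*(c*y + y)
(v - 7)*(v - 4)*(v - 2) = v^3 - 13*v^2 + 50*v - 56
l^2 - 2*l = l*(l - 2)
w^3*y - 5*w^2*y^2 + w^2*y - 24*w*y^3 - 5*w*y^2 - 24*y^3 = (w - 8*y)*(w + 3*y)*(w*y + y)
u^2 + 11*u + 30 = (u + 5)*(u + 6)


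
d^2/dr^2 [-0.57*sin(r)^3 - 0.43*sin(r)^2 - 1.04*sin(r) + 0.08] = 1.4675*sin(r) - 1.2825*sin(3*r) - 0.86*cos(2*r)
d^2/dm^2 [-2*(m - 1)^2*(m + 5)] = -12*m - 12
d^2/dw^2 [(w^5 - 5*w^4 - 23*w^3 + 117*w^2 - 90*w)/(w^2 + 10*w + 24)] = 2*(3*w^7 + 75*w^6 + 666*w^5 + 1740*w^4 - 6848*w^3 - 42264*w^2 - 33264*w + 88992)/(w^6 + 30*w^5 + 372*w^4 + 2440*w^3 + 8928*w^2 + 17280*w + 13824)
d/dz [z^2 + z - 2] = 2*z + 1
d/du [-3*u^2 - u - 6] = -6*u - 1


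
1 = 1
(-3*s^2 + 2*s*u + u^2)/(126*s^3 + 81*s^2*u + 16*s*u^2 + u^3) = (-s + u)/(42*s^2 + 13*s*u + u^2)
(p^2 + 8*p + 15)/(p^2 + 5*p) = (p + 3)/p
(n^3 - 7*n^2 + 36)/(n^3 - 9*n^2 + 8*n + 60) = (n - 3)/(n - 5)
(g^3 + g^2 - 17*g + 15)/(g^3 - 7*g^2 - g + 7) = (g^2 + 2*g - 15)/(g^2 - 6*g - 7)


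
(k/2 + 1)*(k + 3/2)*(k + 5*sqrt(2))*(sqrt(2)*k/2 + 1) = sqrt(2)*k^4/4 + 7*sqrt(2)*k^3/8 + 3*k^3 + 13*sqrt(2)*k^2/4 + 21*k^2/2 + 9*k + 35*sqrt(2)*k/4 + 15*sqrt(2)/2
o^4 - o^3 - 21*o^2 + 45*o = o*(o - 3)^2*(o + 5)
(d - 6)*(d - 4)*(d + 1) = d^3 - 9*d^2 + 14*d + 24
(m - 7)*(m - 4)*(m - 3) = m^3 - 14*m^2 + 61*m - 84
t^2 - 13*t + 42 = (t - 7)*(t - 6)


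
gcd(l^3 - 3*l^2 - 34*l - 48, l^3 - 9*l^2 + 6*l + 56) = l + 2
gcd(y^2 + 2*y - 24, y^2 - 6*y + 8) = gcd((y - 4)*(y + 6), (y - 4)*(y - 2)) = y - 4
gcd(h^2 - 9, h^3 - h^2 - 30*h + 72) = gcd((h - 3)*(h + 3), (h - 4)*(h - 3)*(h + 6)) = h - 3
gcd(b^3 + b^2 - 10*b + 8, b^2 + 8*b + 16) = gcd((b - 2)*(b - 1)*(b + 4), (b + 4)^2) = b + 4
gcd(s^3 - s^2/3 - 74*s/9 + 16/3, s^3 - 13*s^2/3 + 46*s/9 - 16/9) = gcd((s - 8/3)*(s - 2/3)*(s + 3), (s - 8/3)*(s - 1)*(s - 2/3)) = s^2 - 10*s/3 + 16/9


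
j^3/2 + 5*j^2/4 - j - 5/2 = (j/2 + sqrt(2)/2)*(j + 5/2)*(j - sqrt(2))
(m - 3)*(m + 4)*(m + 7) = m^3 + 8*m^2 - 5*m - 84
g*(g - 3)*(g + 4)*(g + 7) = g^4 + 8*g^3 - 5*g^2 - 84*g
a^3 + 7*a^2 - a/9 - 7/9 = (a - 1/3)*(a + 1/3)*(a + 7)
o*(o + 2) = o^2 + 2*o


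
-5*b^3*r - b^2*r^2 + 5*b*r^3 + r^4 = r*(-b + r)*(b + r)*(5*b + r)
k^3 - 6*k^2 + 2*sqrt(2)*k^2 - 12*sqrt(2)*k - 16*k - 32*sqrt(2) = (k - 8)*(k + 2)*(k + 2*sqrt(2))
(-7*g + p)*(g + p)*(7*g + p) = -49*g^3 - 49*g^2*p + g*p^2 + p^3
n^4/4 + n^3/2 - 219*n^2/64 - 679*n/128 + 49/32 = (n/4 + 1)*(n - 7/2)*(n - 1/4)*(n + 7/4)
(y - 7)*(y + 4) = y^2 - 3*y - 28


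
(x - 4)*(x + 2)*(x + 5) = x^3 + 3*x^2 - 18*x - 40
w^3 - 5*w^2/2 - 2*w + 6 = (w - 2)^2*(w + 3/2)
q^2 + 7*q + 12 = (q + 3)*(q + 4)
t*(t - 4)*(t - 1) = t^3 - 5*t^2 + 4*t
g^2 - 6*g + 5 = (g - 5)*(g - 1)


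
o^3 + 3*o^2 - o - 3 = (o - 1)*(o + 1)*(o + 3)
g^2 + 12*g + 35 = (g + 5)*(g + 7)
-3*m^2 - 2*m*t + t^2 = (-3*m + t)*(m + t)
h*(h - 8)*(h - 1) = h^3 - 9*h^2 + 8*h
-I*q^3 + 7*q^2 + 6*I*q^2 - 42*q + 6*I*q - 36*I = (q - 6)*(q + 6*I)*(-I*q + 1)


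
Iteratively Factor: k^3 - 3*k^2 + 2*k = (k)*(k^2 - 3*k + 2) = k*(k - 1)*(k - 2)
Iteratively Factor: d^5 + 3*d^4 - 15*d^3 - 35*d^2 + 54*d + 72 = (d - 3)*(d^4 + 6*d^3 + 3*d^2 - 26*d - 24) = (d - 3)*(d + 1)*(d^3 + 5*d^2 - 2*d - 24) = (d - 3)*(d + 1)*(d + 3)*(d^2 + 2*d - 8) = (d - 3)*(d - 2)*(d + 1)*(d + 3)*(d + 4)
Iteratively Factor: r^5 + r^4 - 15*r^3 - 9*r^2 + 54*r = (r - 3)*(r^4 + 4*r^3 - 3*r^2 - 18*r) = (r - 3)*(r - 2)*(r^3 + 6*r^2 + 9*r) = r*(r - 3)*(r - 2)*(r^2 + 6*r + 9) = r*(r - 3)*(r - 2)*(r + 3)*(r + 3)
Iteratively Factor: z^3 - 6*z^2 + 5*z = (z - 1)*(z^2 - 5*z) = (z - 5)*(z - 1)*(z)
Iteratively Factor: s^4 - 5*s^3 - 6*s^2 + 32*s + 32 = (s + 2)*(s^3 - 7*s^2 + 8*s + 16) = (s + 1)*(s + 2)*(s^2 - 8*s + 16) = (s - 4)*(s + 1)*(s + 2)*(s - 4)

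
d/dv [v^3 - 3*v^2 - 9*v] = 3*v^2 - 6*v - 9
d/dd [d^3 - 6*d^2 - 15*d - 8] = 3*d^2 - 12*d - 15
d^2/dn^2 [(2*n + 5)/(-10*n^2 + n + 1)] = 2*((2*n + 5)*(20*n - 1)^2 + 12*(5*n + 4)*(-10*n^2 + n + 1))/(-10*n^2 + n + 1)^3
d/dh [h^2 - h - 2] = 2*h - 1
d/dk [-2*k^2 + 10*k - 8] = 10 - 4*k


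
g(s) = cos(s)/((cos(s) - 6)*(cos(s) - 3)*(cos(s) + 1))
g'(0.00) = 0.00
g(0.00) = 0.05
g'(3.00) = -50.33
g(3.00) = -3.55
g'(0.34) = -0.02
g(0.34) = 0.05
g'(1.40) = -0.05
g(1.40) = 0.01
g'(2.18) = -0.17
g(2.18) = -0.06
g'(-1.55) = 0.05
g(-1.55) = 0.00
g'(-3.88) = -0.36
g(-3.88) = -0.11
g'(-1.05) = 0.04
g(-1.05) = 0.02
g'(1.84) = -0.08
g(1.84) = -0.02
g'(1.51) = -0.05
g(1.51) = 0.00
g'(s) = -sin(s)/((cos(s) - 6)*(cos(s) - 3)*(cos(s) + 1)) + sin(s)*cos(s)/((cos(s) - 6)*(cos(s) - 3)*(cos(s) + 1)^2) + sin(s)*cos(s)/((cos(s) - 6)*(cos(s) - 3)^2*(cos(s) + 1)) + sin(s)*cos(s)/((cos(s) - 6)^2*(cos(s) - 3)*(cos(s) + 1))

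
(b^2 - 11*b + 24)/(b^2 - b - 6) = (b - 8)/(b + 2)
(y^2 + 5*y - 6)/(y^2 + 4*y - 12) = (y - 1)/(y - 2)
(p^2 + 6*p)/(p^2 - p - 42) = p/(p - 7)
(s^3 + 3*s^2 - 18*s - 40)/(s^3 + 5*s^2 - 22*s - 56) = (s + 5)/(s + 7)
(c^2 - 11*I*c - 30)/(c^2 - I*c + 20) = (c - 6*I)/(c + 4*I)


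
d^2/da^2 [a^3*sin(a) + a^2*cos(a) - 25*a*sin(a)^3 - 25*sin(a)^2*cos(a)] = -a^3*sin(a) + 5*a^2*cos(a) + 225*a*sin(a)^3 - 148*a*sin(a) + 75*sin(a)^2*cos(a) - 48*cos(a)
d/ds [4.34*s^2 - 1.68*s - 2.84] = 8.68*s - 1.68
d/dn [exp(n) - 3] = exp(n)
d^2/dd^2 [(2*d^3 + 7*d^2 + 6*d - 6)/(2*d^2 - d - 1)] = 2*(44*d^3 - 24*d^2 + 78*d - 17)/(8*d^6 - 12*d^5 - 6*d^4 + 11*d^3 + 3*d^2 - 3*d - 1)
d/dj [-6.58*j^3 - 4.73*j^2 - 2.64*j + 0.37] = -19.74*j^2 - 9.46*j - 2.64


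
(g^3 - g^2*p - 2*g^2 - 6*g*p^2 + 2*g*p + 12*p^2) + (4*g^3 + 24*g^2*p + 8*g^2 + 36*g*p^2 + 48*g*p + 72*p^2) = 5*g^3 + 23*g^2*p + 6*g^2 + 30*g*p^2 + 50*g*p + 84*p^2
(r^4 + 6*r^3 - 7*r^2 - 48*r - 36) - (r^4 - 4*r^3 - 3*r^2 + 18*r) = 10*r^3 - 4*r^2 - 66*r - 36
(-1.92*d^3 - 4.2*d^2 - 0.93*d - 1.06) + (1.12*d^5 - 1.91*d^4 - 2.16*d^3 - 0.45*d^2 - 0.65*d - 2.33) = 1.12*d^5 - 1.91*d^4 - 4.08*d^3 - 4.65*d^2 - 1.58*d - 3.39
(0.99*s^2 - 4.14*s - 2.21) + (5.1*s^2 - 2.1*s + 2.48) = 6.09*s^2 - 6.24*s + 0.27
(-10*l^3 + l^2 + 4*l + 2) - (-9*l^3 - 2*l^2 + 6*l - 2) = -l^3 + 3*l^2 - 2*l + 4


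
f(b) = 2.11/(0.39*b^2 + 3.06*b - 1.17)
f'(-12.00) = 0.04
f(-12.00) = 0.12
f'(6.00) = -0.02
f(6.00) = 0.07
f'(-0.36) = -1.19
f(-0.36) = -0.95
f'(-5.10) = 0.04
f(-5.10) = -0.32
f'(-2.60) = -0.05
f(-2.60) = -0.33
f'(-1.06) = -0.30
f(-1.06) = -0.53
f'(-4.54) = 0.02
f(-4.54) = -0.30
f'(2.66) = -0.11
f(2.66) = 0.22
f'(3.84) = -0.05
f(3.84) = 0.13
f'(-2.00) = -0.10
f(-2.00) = -0.37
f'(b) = 2.11*(-0.78*b - 3.06)/(0.39*b^2 + 3.06*b - 1.17)^2 = (-1.6458*b - 6.4566)/(0.39*b^2 + 3.06*b - 1.17)^2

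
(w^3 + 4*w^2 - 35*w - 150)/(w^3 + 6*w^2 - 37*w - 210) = (w + 5)/(w + 7)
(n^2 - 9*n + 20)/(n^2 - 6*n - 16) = (-n^2 + 9*n - 20)/(-n^2 + 6*n + 16)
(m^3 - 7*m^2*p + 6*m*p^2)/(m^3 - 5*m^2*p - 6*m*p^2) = (m - p)/(m + p)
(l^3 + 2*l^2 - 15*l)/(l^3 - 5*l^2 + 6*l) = (l + 5)/(l - 2)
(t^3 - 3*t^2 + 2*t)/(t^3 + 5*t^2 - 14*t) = (t - 1)/(t + 7)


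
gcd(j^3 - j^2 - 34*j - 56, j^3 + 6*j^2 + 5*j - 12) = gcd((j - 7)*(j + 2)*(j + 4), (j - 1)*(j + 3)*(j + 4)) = j + 4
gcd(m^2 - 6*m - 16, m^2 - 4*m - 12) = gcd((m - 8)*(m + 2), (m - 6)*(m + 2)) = m + 2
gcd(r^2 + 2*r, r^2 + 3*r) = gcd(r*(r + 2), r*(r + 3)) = r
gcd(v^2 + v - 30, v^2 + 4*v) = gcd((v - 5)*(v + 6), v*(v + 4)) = 1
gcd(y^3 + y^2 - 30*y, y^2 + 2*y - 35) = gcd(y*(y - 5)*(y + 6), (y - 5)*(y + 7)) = y - 5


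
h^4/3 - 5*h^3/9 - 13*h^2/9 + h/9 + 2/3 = (h/3 + 1/3)*(h - 3)*(h - 2/3)*(h + 1)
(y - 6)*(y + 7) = y^2 + y - 42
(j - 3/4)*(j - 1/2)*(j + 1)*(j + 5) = j^4 + 19*j^3/4 - 17*j^2/8 - 4*j + 15/8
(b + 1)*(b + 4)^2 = b^3 + 9*b^2 + 24*b + 16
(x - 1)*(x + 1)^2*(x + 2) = x^4 + 3*x^3 + x^2 - 3*x - 2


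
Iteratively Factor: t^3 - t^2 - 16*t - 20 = (t - 5)*(t^2 + 4*t + 4) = (t - 5)*(t + 2)*(t + 2)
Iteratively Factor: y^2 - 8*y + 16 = (y - 4)*(y - 4)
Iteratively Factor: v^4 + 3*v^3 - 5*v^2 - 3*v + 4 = (v + 1)*(v^3 + 2*v^2 - 7*v + 4) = (v - 1)*(v + 1)*(v^2 + 3*v - 4) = (v - 1)^2*(v + 1)*(v + 4)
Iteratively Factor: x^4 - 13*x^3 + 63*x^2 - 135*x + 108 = (x - 3)*(x^3 - 10*x^2 + 33*x - 36) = (x - 4)*(x - 3)*(x^2 - 6*x + 9) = (x - 4)*(x - 3)^2*(x - 3)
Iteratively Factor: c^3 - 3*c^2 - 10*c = (c - 5)*(c^2 + 2*c) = c*(c - 5)*(c + 2)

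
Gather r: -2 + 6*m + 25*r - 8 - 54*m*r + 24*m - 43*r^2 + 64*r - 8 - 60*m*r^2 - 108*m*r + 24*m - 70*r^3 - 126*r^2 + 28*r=54*m - 70*r^3 + r^2*(-60*m - 169) + r*(117 - 162*m) - 18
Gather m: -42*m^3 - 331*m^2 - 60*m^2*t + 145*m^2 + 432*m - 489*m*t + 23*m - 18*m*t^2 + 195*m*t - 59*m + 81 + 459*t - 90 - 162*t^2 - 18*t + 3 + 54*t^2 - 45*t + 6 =-42*m^3 + m^2*(-60*t - 186) + m*(-18*t^2 - 294*t + 396) - 108*t^2 + 396*t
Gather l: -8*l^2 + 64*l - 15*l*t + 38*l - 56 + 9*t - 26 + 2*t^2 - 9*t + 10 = -8*l^2 + l*(102 - 15*t) + 2*t^2 - 72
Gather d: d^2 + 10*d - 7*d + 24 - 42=d^2 + 3*d - 18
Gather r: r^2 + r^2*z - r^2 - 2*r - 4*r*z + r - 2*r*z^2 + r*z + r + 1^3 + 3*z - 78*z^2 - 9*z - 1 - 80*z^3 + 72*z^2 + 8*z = r^2*z + r*(-2*z^2 - 3*z) - 80*z^3 - 6*z^2 + 2*z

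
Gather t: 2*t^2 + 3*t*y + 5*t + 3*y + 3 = 2*t^2 + t*(3*y + 5) + 3*y + 3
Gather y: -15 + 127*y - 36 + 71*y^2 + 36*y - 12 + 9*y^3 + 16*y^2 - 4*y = 9*y^3 + 87*y^2 + 159*y - 63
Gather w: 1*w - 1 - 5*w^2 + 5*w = -5*w^2 + 6*w - 1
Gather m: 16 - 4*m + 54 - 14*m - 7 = 63 - 18*m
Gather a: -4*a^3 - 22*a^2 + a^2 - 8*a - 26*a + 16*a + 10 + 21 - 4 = -4*a^3 - 21*a^2 - 18*a + 27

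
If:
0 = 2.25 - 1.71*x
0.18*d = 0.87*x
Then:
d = 6.36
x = 1.32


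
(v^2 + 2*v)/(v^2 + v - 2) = v/(v - 1)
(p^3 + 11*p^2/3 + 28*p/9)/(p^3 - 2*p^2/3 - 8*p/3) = (p + 7/3)/(p - 2)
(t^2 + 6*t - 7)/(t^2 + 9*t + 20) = (t^2 + 6*t - 7)/(t^2 + 9*t + 20)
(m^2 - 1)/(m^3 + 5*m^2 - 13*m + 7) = (m + 1)/(m^2 + 6*m - 7)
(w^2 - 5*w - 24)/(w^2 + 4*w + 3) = (w - 8)/(w + 1)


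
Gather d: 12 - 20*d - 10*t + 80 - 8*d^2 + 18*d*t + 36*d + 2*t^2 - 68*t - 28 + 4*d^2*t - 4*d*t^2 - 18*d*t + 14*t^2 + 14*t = d^2*(4*t - 8) + d*(16 - 4*t^2) + 16*t^2 - 64*t + 64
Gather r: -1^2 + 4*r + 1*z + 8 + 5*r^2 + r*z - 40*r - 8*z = 5*r^2 + r*(z - 36) - 7*z + 7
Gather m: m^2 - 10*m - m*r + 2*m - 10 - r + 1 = m^2 + m*(-r - 8) - r - 9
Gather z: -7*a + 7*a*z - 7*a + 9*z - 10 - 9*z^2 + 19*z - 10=-14*a - 9*z^2 + z*(7*a + 28) - 20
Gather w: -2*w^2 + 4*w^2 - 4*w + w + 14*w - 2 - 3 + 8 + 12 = 2*w^2 + 11*w + 15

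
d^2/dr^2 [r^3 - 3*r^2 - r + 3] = 6*r - 6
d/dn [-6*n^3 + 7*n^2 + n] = -18*n^2 + 14*n + 1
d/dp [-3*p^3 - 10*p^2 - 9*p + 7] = -9*p^2 - 20*p - 9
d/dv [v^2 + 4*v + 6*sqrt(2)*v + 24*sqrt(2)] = 2*v + 4 + 6*sqrt(2)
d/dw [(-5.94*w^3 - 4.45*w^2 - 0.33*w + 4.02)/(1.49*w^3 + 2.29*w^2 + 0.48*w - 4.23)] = (-6.9721*w^4 - 4.719*w^3 + 56.0289*w^2 + 19.2354*w - 0.5337)/(2.2201*w^6 + 6.8242*w^5 + 6.6745*w^4 - 10.407*w^3 - 19.143*w^2 - 4.0608*w + 17.8929)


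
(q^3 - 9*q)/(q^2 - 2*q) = (q^2 - 9)/(q - 2)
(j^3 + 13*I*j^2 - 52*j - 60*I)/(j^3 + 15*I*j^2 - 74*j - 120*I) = (j + 2*I)/(j + 4*I)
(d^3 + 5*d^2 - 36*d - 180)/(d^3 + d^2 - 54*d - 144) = (d^2 - d - 30)/(d^2 - 5*d - 24)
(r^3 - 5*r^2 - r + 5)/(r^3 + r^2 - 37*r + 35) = (r + 1)/(r + 7)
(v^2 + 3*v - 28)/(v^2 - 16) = (v + 7)/(v + 4)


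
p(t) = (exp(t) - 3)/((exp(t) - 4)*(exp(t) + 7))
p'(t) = -(exp(t) - 3)*exp(t)/((exp(t) - 4)*(exp(t) + 7)^2) + exp(t)/((exp(t) - 4)*(exp(t) + 7)) - (exp(t) - 3)*exp(t)/((exp(t) - 4)^2*(exp(t) + 7)) = (-exp(2*t) + 6*exp(t) - 19)*exp(t)/(exp(4*t) + 6*exp(3*t) - 47*exp(2*t) - 168*exp(t) + 784)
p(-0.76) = 0.10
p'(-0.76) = -0.01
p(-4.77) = 0.11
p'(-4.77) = -0.00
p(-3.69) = 0.11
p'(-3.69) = -0.00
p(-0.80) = 0.10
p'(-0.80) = -0.01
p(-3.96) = 0.11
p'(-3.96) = -0.00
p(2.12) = 0.08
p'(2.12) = -0.07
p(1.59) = 0.18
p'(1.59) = -0.58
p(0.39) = 0.07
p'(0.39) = -0.04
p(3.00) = 0.04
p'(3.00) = -0.03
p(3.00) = 0.04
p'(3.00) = -0.03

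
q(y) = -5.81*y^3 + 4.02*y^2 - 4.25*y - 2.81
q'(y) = -17.43*y^2 + 8.04*y - 4.25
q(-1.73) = 46.66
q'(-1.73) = -70.33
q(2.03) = -43.47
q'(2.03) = -59.76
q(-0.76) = 5.29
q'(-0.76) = -20.43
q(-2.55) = 130.51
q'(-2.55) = -138.09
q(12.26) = -10157.18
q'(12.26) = -2525.54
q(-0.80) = 6.14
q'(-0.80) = -21.84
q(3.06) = -144.65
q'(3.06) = -142.86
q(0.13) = -3.31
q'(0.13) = -3.50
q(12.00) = -9514.61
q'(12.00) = -2417.69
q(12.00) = -9514.61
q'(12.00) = -2417.69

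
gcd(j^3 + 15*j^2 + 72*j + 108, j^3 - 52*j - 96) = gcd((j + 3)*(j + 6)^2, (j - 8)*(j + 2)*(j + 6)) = j + 6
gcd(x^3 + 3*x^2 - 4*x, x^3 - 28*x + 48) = 1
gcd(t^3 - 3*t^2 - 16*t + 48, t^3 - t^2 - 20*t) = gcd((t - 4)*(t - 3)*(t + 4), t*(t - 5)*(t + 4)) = t + 4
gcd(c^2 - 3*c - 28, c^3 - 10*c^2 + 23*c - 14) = c - 7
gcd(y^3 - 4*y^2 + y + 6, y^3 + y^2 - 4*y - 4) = y^2 - y - 2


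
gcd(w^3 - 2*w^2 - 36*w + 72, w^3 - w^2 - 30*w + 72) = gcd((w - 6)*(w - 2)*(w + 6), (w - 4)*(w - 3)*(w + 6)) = w + 6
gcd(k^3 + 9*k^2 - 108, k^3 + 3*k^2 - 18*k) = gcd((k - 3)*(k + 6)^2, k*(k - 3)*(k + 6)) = k^2 + 3*k - 18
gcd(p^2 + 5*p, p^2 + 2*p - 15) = p + 5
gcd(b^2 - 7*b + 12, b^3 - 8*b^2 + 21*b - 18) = b - 3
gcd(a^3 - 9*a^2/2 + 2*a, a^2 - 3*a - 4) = a - 4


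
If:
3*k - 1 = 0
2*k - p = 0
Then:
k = 1/3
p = 2/3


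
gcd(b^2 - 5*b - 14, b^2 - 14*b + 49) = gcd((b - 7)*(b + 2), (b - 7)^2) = b - 7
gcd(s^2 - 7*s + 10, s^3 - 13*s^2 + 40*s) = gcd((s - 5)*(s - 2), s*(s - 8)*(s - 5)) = s - 5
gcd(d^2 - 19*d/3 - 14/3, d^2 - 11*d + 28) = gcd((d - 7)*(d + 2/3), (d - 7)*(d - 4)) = d - 7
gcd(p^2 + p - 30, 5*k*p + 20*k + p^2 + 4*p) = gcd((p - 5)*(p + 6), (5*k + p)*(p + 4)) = 1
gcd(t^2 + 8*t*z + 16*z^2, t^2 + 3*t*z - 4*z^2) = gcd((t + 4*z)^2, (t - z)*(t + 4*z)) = t + 4*z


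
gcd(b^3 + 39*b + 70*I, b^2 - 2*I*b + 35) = b^2 - 2*I*b + 35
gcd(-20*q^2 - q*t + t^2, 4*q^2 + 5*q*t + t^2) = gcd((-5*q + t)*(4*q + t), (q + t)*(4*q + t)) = 4*q + t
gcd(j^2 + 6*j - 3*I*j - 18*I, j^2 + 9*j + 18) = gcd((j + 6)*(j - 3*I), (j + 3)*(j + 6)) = j + 6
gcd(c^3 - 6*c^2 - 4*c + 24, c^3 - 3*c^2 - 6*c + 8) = c + 2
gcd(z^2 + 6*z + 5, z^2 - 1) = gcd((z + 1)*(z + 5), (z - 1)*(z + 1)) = z + 1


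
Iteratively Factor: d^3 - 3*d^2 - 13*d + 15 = (d + 3)*(d^2 - 6*d + 5) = (d - 5)*(d + 3)*(d - 1)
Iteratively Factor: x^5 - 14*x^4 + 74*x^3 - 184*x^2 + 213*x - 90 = (x - 1)*(x^4 - 13*x^3 + 61*x^2 - 123*x + 90) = (x - 5)*(x - 1)*(x^3 - 8*x^2 + 21*x - 18) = (x - 5)*(x - 3)*(x - 1)*(x^2 - 5*x + 6) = (x - 5)*(x - 3)^2*(x - 1)*(x - 2)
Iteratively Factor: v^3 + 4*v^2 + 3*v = (v + 3)*(v^2 + v) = (v + 1)*(v + 3)*(v)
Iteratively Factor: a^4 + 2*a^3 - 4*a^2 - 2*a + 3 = (a - 1)*(a^3 + 3*a^2 - a - 3) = (a - 1)*(a + 1)*(a^2 + 2*a - 3) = (a - 1)*(a + 1)*(a + 3)*(a - 1)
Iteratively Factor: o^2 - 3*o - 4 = (o - 4)*(o + 1)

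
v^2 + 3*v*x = v*(v + 3*x)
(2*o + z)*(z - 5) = 2*o*z - 10*o + z^2 - 5*z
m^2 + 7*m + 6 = (m + 1)*(m + 6)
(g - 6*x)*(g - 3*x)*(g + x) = g^3 - 8*g^2*x + 9*g*x^2 + 18*x^3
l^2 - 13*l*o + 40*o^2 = (l - 8*o)*(l - 5*o)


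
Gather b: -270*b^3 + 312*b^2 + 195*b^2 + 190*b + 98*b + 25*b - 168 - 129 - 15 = -270*b^3 + 507*b^2 + 313*b - 312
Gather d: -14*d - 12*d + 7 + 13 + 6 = 26 - 26*d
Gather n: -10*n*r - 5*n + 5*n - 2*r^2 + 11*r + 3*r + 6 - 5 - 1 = -10*n*r - 2*r^2 + 14*r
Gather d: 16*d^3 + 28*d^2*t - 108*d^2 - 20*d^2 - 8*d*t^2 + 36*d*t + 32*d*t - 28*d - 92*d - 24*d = 16*d^3 + d^2*(28*t - 128) + d*(-8*t^2 + 68*t - 144)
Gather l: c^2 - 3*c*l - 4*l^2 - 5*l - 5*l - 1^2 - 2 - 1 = c^2 - 4*l^2 + l*(-3*c - 10) - 4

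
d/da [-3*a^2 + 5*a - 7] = 5 - 6*a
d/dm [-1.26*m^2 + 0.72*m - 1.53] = 0.72 - 2.52*m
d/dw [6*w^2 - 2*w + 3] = 12*w - 2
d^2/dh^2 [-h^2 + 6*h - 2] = -2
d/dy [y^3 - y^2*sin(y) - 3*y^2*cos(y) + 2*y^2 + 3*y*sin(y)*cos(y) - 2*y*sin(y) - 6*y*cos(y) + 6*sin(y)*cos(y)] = 3*y^2*sin(y) - y^2*cos(y) + 3*y^2 + 4*y*sin(y) - 8*y*cos(y) + 3*y*cos(2*y) + 4*y - 2*sin(y) + 3*sin(2*y)/2 - 6*cos(y) + 6*cos(2*y)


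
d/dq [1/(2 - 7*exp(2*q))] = 14*exp(2*q)/(7*exp(2*q) - 2)^2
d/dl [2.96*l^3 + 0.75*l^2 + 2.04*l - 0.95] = 8.88*l^2 + 1.5*l + 2.04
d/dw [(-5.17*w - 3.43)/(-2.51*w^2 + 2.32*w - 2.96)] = (-12.9767*w^2 - 17.2186*w + 23.2608)/(6.3001*w^4 - 11.6464*w^3 + 20.2416*w^2 - 13.7344*w + 8.7616)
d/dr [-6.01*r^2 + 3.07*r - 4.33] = 3.07 - 12.02*r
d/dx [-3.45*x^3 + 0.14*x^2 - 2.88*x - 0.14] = -10.35*x^2 + 0.28*x - 2.88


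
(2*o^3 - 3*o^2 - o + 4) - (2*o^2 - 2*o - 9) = 2*o^3 - 5*o^2 + o + 13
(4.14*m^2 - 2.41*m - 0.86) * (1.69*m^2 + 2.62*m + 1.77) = 6.9966*m^4 + 6.7739*m^3 - 0.439800000000001*m^2 - 6.5189*m - 1.5222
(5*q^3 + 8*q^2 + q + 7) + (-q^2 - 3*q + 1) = 5*q^3 + 7*q^2 - 2*q + 8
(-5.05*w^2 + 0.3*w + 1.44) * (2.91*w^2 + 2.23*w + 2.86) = -14.6955*w^4 - 10.3885*w^3 - 9.5836*w^2 + 4.0692*w + 4.1184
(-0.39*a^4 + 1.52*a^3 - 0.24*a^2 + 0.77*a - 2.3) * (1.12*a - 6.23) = -0.4368*a^5 + 4.1321*a^4 - 9.7384*a^3 + 2.3576*a^2 - 7.3731*a + 14.329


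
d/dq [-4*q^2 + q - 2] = 1 - 8*q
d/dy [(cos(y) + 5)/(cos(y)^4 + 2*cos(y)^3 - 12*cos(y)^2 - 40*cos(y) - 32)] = 3*(cos(y)^2 + 4*cos(y) - 14)*sin(y)/((cos(y) - 4)^2*(cos(y) + 2)^4)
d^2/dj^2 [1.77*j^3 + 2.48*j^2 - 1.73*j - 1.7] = 10.62*j + 4.96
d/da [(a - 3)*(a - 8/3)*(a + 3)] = 3*a^2 - 16*a/3 - 9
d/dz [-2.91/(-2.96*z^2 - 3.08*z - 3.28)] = (-17.2272*z - 8.9628)/(2.96*z^2 + 3.08*z + 3.28)^2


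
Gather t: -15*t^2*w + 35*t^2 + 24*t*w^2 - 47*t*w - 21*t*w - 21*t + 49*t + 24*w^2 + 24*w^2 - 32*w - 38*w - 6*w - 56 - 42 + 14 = t^2*(35 - 15*w) + t*(24*w^2 - 68*w + 28) + 48*w^2 - 76*w - 84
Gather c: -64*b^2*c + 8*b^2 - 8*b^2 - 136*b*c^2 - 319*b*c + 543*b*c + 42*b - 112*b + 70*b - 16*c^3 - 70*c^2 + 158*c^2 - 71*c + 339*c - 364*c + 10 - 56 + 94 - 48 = -16*c^3 + c^2*(88 - 136*b) + c*(-64*b^2 + 224*b - 96)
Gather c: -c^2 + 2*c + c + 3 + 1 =-c^2 + 3*c + 4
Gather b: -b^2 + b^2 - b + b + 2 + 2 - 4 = 0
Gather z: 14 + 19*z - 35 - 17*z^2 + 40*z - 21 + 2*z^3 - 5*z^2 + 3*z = 2*z^3 - 22*z^2 + 62*z - 42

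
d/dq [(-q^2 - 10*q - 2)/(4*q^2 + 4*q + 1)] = 2*(9*q - 1)/(8*q^3 + 12*q^2 + 6*q + 1)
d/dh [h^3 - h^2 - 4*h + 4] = 3*h^2 - 2*h - 4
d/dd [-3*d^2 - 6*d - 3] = -6*d - 6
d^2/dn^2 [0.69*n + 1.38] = 0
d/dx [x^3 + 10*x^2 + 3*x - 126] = 3*x^2 + 20*x + 3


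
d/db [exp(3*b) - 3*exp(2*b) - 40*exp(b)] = (3*exp(2*b) - 6*exp(b) - 40)*exp(b)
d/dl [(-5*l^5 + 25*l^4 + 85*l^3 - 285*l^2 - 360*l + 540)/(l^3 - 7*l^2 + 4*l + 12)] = 10*(-l^5 + l^4 + 5*l^3 - 7*l^2 - 4*l - 18)/(l^4 - 2*l^3 - 3*l^2 + 4*l + 4)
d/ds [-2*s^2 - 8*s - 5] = -4*s - 8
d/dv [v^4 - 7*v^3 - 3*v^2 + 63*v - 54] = 4*v^3 - 21*v^2 - 6*v + 63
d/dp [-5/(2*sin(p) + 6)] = 5*cos(p)/(2*(sin(p) + 3)^2)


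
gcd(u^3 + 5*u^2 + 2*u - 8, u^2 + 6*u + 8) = u^2 + 6*u + 8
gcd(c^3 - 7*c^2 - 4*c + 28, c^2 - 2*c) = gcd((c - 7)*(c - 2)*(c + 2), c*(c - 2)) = c - 2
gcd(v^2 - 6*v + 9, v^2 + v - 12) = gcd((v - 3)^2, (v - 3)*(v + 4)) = v - 3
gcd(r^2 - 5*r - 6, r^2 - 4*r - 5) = r + 1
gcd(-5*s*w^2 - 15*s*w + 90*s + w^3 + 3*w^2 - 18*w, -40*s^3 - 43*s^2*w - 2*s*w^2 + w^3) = 1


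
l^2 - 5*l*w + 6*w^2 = (l - 3*w)*(l - 2*w)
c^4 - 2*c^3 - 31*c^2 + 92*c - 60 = (c - 5)*(c - 2)*(c - 1)*(c + 6)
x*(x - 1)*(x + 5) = x^3 + 4*x^2 - 5*x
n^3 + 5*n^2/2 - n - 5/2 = (n - 1)*(n + 1)*(n + 5/2)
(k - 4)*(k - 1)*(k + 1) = k^3 - 4*k^2 - k + 4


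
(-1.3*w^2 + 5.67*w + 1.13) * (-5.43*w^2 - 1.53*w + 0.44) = 7.059*w^4 - 28.7991*w^3 - 15.383*w^2 + 0.7659*w + 0.4972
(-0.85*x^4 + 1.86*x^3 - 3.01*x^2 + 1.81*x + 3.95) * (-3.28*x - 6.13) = 2.788*x^5 - 0.8903*x^4 - 1.529*x^3 + 12.5145*x^2 - 24.0513*x - 24.2135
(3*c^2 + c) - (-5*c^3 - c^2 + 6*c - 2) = 5*c^3 + 4*c^2 - 5*c + 2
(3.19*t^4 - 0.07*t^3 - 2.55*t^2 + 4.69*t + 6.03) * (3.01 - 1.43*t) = -4.5617*t^5 + 9.702*t^4 + 3.4358*t^3 - 14.3822*t^2 + 5.494*t + 18.1503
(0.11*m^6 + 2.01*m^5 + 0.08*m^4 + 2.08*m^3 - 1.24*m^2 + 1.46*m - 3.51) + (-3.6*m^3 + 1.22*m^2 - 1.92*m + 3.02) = 0.11*m^6 + 2.01*m^5 + 0.08*m^4 - 1.52*m^3 - 0.02*m^2 - 0.46*m - 0.49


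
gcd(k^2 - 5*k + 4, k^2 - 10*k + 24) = k - 4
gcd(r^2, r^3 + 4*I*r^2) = r^2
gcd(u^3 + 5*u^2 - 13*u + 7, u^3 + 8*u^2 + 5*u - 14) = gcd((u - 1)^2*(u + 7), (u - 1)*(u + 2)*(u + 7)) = u^2 + 6*u - 7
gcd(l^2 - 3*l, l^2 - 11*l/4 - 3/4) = l - 3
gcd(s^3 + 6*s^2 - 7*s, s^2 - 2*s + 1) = s - 1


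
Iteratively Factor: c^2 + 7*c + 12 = (c + 3)*(c + 4)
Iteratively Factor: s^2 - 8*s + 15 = (s - 3)*(s - 5)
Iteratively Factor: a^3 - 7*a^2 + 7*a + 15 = (a + 1)*(a^2 - 8*a + 15) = (a - 5)*(a + 1)*(a - 3)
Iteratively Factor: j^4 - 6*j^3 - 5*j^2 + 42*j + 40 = (j - 5)*(j^3 - j^2 - 10*j - 8) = (j - 5)*(j + 2)*(j^2 - 3*j - 4) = (j - 5)*(j - 4)*(j + 2)*(j + 1)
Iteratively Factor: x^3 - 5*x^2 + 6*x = (x - 2)*(x^2 - 3*x) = x*(x - 2)*(x - 3)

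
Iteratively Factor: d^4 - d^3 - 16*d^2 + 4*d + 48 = (d + 3)*(d^3 - 4*d^2 - 4*d + 16) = (d + 2)*(d + 3)*(d^2 - 6*d + 8) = (d - 2)*(d + 2)*(d + 3)*(d - 4)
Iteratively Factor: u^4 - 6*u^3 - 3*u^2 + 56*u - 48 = (u - 1)*(u^3 - 5*u^2 - 8*u + 48) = (u - 4)*(u - 1)*(u^2 - u - 12) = (u - 4)*(u - 1)*(u + 3)*(u - 4)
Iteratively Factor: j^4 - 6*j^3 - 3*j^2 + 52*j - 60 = (j - 5)*(j^3 - j^2 - 8*j + 12) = (j - 5)*(j + 3)*(j^2 - 4*j + 4) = (j - 5)*(j - 2)*(j + 3)*(j - 2)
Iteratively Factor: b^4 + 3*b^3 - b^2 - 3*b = (b - 1)*(b^3 + 4*b^2 + 3*b) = (b - 1)*(b + 1)*(b^2 + 3*b) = b*(b - 1)*(b + 1)*(b + 3)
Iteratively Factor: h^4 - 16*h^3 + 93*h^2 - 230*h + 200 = (h - 4)*(h^3 - 12*h^2 + 45*h - 50) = (h - 5)*(h - 4)*(h^2 - 7*h + 10) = (h - 5)*(h - 4)*(h - 2)*(h - 5)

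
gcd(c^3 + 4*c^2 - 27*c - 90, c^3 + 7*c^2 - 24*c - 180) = c^2 + c - 30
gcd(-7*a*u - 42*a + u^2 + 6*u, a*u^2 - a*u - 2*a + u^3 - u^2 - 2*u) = 1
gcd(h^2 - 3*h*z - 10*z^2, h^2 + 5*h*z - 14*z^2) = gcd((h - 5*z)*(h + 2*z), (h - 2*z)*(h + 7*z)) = 1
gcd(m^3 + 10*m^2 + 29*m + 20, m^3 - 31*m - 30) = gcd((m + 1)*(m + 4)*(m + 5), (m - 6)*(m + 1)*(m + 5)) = m^2 + 6*m + 5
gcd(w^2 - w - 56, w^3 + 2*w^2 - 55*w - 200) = w - 8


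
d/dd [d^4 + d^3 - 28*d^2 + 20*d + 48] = 4*d^3 + 3*d^2 - 56*d + 20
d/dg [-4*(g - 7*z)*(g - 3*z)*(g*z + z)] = 4*z*(-3*g^2 + 20*g*z - 2*g - 21*z^2 + 10*z)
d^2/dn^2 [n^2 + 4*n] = 2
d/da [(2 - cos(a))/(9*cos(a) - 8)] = 10*sin(a)/(9*cos(a) - 8)^2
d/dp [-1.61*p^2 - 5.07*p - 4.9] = -3.22*p - 5.07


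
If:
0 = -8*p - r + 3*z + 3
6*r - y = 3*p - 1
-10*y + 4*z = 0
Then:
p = 88*z/255 + 19/51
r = 61*z/255 + 1/51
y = 2*z/5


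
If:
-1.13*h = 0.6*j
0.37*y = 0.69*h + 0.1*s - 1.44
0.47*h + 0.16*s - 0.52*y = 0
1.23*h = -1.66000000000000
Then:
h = -1.35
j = 2.54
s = -138.66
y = -43.88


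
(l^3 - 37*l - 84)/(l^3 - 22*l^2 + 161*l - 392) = (l^2 + 7*l + 12)/(l^2 - 15*l + 56)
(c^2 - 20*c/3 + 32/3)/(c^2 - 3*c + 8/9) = 3*(c - 4)/(3*c - 1)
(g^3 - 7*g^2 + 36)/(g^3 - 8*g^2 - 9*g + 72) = (g^2 - 4*g - 12)/(g^2 - 5*g - 24)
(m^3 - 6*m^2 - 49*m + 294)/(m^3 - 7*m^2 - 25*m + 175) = (m^2 + m - 42)/(m^2 - 25)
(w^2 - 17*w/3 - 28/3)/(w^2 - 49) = (w + 4/3)/(w + 7)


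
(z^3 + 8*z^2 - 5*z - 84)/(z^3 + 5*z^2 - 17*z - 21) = (z + 4)/(z + 1)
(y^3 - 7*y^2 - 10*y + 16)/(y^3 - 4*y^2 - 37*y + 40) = (y + 2)/(y + 5)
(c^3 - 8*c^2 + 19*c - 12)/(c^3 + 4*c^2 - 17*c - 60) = (c^2 - 4*c + 3)/(c^2 + 8*c + 15)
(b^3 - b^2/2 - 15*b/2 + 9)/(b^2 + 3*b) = b - 7/2 + 3/b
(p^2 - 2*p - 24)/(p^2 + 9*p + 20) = (p - 6)/(p + 5)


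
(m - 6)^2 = m^2 - 12*m + 36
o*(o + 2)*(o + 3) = o^3 + 5*o^2 + 6*o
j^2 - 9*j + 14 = (j - 7)*(j - 2)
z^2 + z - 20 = (z - 4)*(z + 5)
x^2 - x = x*(x - 1)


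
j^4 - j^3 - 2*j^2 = j^2*(j - 2)*(j + 1)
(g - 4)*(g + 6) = g^2 + 2*g - 24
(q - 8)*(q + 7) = q^2 - q - 56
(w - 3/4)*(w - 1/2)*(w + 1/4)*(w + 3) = w^4 + 2*w^3 - 47*w^2/16 + 9*w/32 + 9/32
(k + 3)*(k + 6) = k^2 + 9*k + 18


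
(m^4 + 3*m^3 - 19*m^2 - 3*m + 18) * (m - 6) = m^5 - 3*m^4 - 37*m^3 + 111*m^2 + 36*m - 108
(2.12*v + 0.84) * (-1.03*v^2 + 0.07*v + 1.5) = -2.1836*v^3 - 0.7168*v^2 + 3.2388*v + 1.26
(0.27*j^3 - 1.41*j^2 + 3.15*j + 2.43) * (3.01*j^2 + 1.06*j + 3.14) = 0.8127*j^5 - 3.9579*j^4 + 8.8347*j^3 + 6.2259*j^2 + 12.4668*j + 7.6302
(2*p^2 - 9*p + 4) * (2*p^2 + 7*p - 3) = 4*p^4 - 4*p^3 - 61*p^2 + 55*p - 12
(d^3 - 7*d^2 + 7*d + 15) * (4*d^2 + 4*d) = 4*d^5 - 24*d^4 + 88*d^2 + 60*d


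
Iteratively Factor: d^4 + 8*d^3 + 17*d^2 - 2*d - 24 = (d + 4)*(d^3 + 4*d^2 + d - 6) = (d + 2)*(d + 4)*(d^2 + 2*d - 3) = (d - 1)*(d + 2)*(d + 4)*(d + 3)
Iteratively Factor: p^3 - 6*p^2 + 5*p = (p - 5)*(p^2 - p) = p*(p - 5)*(p - 1)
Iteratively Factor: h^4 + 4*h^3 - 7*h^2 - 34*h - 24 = (h + 2)*(h^3 + 2*h^2 - 11*h - 12) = (h + 2)*(h + 4)*(h^2 - 2*h - 3) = (h - 3)*(h + 2)*(h + 4)*(h + 1)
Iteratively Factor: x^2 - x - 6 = (x - 3)*(x + 2)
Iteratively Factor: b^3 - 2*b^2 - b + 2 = (b - 1)*(b^2 - b - 2) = (b - 2)*(b - 1)*(b + 1)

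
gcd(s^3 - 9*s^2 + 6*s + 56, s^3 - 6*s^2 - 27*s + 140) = s^2 - 11*s + 28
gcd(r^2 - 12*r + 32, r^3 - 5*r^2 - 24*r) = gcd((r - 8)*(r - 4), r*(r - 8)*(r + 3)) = r - 8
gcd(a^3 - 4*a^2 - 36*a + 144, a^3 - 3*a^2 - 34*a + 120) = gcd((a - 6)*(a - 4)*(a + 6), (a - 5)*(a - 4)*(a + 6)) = a^2 + 2*a - 24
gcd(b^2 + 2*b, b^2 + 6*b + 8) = b + 2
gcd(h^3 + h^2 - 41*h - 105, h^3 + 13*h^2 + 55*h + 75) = h^2 + 8*h + 15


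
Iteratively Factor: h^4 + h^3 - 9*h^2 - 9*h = (h + 1)*(h^3 - 9*h) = (h - 3)*(h + 1)*(h^2 + 3*h) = (h - 3)*(h + 1)*(h + 3)*(h)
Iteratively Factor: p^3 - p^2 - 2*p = (p - 2)*(p^2 + p) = (p - 2)*(p + 1)*(p)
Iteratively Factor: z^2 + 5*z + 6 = (z + 2)*(z + 3)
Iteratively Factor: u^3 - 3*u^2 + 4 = (u + 1)*(u^2 - 4*u + 4) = (u - 2)*(u + 1)*(u - 2)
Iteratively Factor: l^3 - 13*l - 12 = (l - 4)*(l^2 + 4*l + 3) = (l - 4)*(l + 3)*(l + 1)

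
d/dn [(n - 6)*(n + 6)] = 2*n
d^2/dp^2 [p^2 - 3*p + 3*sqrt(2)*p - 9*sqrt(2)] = 2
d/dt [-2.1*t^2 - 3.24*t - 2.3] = -4.2*t - 3.24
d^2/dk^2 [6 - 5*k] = 0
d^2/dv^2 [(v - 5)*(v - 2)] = 2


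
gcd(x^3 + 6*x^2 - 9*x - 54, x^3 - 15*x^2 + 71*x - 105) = x - 3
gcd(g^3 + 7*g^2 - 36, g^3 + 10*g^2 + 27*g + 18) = g^2 + 9*g + 18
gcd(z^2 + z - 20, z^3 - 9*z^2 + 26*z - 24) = z - 4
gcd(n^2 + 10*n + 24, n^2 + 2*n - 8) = n + 4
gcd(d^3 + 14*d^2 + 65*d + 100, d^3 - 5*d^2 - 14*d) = 1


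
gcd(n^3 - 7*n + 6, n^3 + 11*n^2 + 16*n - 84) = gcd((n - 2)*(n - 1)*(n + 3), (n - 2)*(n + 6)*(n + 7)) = n - 2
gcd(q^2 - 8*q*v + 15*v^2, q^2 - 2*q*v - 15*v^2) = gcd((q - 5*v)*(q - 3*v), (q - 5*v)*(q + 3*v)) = q - 5*v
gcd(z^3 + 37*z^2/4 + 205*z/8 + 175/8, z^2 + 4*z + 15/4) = z + 5/2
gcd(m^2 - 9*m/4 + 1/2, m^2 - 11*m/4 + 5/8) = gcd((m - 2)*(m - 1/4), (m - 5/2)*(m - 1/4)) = m - 1/4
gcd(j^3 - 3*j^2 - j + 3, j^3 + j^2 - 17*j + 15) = j^2 - 4*j + 3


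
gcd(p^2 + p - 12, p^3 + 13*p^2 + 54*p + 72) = p + 4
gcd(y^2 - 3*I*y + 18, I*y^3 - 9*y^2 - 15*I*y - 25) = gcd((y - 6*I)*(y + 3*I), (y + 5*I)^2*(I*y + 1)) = 1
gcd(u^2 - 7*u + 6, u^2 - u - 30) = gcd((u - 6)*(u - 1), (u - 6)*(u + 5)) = u - 6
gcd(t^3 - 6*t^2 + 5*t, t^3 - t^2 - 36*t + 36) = t - 1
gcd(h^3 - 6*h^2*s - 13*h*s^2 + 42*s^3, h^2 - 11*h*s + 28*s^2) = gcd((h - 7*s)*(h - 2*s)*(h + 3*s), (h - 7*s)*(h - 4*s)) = -h + 7*s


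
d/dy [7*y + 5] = 7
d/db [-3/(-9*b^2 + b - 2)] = 3*(1 - 18*b)/(9*b^2 - b + 2)^2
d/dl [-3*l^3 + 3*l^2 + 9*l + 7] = -9*l^2 + 6*l + 9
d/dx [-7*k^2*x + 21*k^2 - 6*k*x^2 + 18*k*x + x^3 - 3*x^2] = -7*k^2 - 12*k*x + 18*k + 3*x^2 - 6*x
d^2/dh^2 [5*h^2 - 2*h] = 10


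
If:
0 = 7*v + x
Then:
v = -x/7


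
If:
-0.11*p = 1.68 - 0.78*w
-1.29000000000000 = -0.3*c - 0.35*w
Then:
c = 4.3 - 1.16666666666667*w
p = 7.09090909090909*w - 15.2727272727273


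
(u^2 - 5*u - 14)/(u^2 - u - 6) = (u - 7)/(u - 3)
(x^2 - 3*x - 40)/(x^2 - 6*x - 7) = (-x^2 + 3*x + 40)/(-x^2 + 6*x + 7)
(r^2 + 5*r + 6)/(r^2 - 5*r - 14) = (r + 3)/(r - 7)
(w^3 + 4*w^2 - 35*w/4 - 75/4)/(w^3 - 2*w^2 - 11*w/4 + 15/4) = (w + 5)/(w - 1)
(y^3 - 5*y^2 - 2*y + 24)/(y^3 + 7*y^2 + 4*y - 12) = (y^2 - 7*y + 12)/(y^2 + 5*y - 6)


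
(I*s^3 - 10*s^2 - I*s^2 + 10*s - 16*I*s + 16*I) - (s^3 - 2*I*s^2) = -s^3 + I*s^3 - 10*s^2 + I*s^2 + 10*s - 16*I*s + 16*I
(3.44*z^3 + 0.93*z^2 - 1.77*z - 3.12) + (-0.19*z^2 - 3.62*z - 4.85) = 3.44*z^3 + 0.74*z^2 - 5.39*z - 7.97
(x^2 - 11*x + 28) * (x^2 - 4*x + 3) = x^4 - 15*x^3 + 75*x^2 - 145*x + 84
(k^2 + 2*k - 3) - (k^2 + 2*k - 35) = 32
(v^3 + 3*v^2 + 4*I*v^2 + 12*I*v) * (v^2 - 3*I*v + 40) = v^5 + 3*v^4 + I*v^4 + 52*v^3 + 3*I*v^3 + 156*v^2 + 160*I*v^2 + 480*I*v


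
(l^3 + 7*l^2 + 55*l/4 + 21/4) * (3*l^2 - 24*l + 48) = 3*l^5 - 3*l^4 - 315*l^3/4 + 87*l^2/4 + 534*l + 252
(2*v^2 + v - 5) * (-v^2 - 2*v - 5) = -2*v^4 - 5*v^3 - 7*v^2 + 5*v + 25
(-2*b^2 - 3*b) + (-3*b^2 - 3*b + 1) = -5*b^2 - 6*b + 1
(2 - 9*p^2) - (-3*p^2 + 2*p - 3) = -6*p^2 - 2*p + 5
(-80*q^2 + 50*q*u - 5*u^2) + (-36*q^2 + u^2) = -116*q^2 + 50*q*u - 4*u^2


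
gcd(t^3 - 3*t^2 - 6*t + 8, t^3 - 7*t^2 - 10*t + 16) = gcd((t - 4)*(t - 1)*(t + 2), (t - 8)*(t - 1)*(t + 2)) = t^2 + t - 2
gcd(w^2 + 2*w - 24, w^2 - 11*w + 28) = w - 4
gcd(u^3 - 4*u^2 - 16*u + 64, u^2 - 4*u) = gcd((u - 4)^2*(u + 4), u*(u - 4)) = u - 4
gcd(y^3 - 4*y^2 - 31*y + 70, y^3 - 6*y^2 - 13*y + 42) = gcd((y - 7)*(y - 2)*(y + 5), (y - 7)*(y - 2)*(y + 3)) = y^2 - 9*y + 14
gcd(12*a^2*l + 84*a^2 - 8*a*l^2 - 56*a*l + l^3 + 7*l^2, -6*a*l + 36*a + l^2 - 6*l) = 6*a - l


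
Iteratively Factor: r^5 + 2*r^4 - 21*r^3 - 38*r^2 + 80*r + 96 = (r + 4)*(r^4 - 2*r^3 - 13*r^2 + 14*r + 24) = (r + 1)*(r + 4)*(r^3 - 3*r^2 - 10*r + 24) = (r - 2)*(r + 1)*(r + 4)*(r^2 - r - 12) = (r - 4)*(r - 2)*(r + 1)*(r + 4)*(r + 3)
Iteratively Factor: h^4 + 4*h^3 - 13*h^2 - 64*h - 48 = (h - 4)*(h^3 + 8*h^2 + 19*h + 12) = (h - 4)*(h + 4)*(h^2 + 4*h + 3) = (h - 4)*(h + 3)*(h + 4)*(h + 1)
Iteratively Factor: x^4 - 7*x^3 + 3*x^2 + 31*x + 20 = (x - 5)*(x^3 - 2*x^2 - 7*x - 4) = (x - 5)*(x + 1)*(x^2 - 3*x - 4) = (x - 5)*(x - 4)*(x + 1)*(x + 1)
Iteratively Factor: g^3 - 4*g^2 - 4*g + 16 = (g - 2)*(g^2 - 2*g - 8) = (g - 2)*(g + 2)*(g - 4)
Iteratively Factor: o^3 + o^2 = (o)*(o^2 + o) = o^2*(o + 1)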